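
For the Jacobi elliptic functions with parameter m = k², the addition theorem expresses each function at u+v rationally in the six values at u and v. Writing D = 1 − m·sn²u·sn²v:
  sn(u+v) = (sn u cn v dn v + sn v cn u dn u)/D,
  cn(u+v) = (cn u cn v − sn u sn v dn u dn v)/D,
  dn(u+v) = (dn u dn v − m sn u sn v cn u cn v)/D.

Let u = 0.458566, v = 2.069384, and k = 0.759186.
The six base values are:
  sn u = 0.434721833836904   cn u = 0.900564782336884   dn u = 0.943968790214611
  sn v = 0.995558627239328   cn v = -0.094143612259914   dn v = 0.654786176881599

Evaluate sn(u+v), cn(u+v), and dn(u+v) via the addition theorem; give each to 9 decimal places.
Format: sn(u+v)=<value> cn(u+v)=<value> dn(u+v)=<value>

sn(u+v)=0.918713496 cn(u+v)=-0.394924692 dn(u+v)=0.716609676

m = k² = 0.576363382596
D = 1 − m·sn²u·sn²v = 0.8920424629156567
sn(u+v) = (sn u·cn v·dn v + sn v·cn u·dn u)/D = 0.8195314498072375/0.8920424629156567 = 0.9187134961362539
cn(u+v) = (cn u·cn v − sn u·sn v·dn u·dn v)/D = -0.3522895945404548/0.8920424629156567 = -0.3949246915768897
dn(u+v) = (dn u·dn v − m·sn u·sn v·cn u·cn v)/D = 0.6392462601674441/0.8920424629156567 = 0.7166096758197545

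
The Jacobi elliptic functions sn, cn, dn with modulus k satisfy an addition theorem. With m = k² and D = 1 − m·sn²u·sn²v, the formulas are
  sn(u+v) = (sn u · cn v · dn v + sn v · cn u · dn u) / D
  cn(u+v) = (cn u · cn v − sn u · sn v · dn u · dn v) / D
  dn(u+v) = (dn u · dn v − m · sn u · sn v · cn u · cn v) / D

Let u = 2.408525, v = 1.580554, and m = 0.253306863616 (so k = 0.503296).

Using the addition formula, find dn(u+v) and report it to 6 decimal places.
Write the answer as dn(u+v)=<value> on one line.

sn u = 0.8046478809627122, cn u = -0.593752294869011, dn u = 0.9143272887266868
sn v = 0.9957251027383458, cn v = 0.09236622638557158, dn v = 0.8653636396917289
m = k² = 0.253306863616
D = 1 − m·sn²u·sn²v = 0.8373936080077343
dn(u+v) = (dn u·dn v − m·sn u·sn v·cn u·cn v)/D = 0.8023559908410638/0.8373936080077343 = 0.9581587238884836

dn(u+v)=0.958159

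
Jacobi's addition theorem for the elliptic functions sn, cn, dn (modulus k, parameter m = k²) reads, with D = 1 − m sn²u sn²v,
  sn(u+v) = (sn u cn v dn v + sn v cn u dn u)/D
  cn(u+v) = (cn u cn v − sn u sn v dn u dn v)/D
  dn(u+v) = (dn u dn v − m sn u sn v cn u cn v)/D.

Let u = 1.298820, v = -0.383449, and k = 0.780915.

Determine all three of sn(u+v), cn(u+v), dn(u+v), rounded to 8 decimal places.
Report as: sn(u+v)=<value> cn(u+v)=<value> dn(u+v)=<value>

sn u = 0.9084781967384265, cn u = 0.4179322505513266, dn u = 0.7047615587661917
sn v = -0.368975711510625, cn v = 0.929439037438835, dn v = 0.9575886946621528
m = k² = 0.609828237225
D = 1 − m·sn²u·sn²v = 0.931477672654414
sn(u+v) = (sn u·cn v·dn v + sn v·cn u·dn u)/D = 0.6998849908614315/0.931477672654414 = 0.7513706569766537
cn(u+v) = (cn u·cn v − sn u·sn v·dn u·dn v)/D = 0.6146638546560044/0.931477672654414 = 0.6598803950978327
dn(u+v) = (dn u·dn v − m·sn u·sn v·cn u·cn v)/D = 0.7542764748389722/0.931477672654414 = 0.8097633437520032

sn(u+v)=0.75137066 cn(u+v)=0.65988040 dn(u+v)=0.80976334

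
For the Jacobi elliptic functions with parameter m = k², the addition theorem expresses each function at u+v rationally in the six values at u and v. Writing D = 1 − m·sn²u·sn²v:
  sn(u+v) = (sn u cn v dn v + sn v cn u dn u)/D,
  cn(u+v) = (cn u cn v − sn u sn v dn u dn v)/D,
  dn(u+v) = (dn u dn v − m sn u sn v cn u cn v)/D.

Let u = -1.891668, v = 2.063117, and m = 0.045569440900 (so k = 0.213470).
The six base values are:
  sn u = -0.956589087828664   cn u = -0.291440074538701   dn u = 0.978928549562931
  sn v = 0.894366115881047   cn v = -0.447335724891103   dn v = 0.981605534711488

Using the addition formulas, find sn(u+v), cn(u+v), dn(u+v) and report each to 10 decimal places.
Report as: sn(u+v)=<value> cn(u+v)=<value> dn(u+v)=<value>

sn(u+v)=0.1705727918 cn(u+v)=0.9853450780 dn(u+v)=0.9993368569

m = k² = 0.0455694409
D = 1 − m·sn²u·sn²v = 0.9666454397556209
sn(u+v) = (sn u·cn v·dn v + sn v·cn u·dn u)/D = 0.1648834113683755/0.9666454397556209 = 0.1705727918295046
cn(u+v) = (cn u·cn v − sn u·sn v·dn u·dn v)/D = 0.9524793262091649/0.9666454397556209 = 0.9853450779739494
dn(u+v) = (dn u·dn v − m·sn u·sn v·cn u·cn v)/D = 0.9660044155191032/0.9666454397556209 = 0.9993368569175894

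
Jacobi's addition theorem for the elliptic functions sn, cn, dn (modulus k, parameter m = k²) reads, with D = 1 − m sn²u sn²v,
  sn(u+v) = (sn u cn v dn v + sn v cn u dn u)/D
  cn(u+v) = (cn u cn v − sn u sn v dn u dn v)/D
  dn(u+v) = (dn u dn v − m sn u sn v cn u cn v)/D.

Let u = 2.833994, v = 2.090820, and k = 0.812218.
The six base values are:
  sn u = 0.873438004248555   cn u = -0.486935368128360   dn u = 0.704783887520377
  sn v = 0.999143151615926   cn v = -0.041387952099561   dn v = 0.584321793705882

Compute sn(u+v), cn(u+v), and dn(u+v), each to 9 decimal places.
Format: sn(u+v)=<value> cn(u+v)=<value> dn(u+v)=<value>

m = k² = 0.659698079524
D = 1 − m·sn²u·sn²v = 0.4975824273530544
sn(u+v) = (sn u·cn v·dn v + sn v·cn u·dn u)/D = -0.3640132668779612/0.4975824273530544 = -0.7315637507827007
cn(u+v) = (cn u·cn v − sn u·sn v·dn u·dn v)/D = -0.3392382843185478/0.4975824273530544 = -0.6817730403446198
dn(u+v) = (dn u·dn v − m·sn u·sn v·cn u·cn v)/D = 0.4002181200249986/0.4975824273530544 = 0.8043252695920227

sn(u+v)=-0.731563751 cn(u+v)=-0.681773040 dn(u+v)=0.804325270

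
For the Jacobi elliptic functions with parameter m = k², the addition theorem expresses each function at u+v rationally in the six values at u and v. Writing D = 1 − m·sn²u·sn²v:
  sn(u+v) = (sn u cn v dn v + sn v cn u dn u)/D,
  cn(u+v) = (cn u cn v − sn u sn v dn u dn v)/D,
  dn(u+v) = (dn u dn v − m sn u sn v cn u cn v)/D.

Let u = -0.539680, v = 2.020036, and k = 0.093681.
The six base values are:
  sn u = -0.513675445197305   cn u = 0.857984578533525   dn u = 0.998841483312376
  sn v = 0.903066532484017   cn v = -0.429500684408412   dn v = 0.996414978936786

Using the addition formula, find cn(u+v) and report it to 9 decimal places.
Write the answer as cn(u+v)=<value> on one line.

cn(u+v)=0.093355923

m = k² = 0.008776129761
D = 1 − m·sn²u·sn²v = 0.9981114862843094
cn(u+v) = (cn u·cn v − sn u·sn v·dn u·dn v)/D = 0.09317961906170525/0.9981114862843094 = 0.09335592300273688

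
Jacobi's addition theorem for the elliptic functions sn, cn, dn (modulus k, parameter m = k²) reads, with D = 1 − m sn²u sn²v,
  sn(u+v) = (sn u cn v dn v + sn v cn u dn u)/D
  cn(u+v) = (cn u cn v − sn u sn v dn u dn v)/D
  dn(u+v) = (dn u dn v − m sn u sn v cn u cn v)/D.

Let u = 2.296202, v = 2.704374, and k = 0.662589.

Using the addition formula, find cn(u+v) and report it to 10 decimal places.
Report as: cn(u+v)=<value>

sn u = 0.9309528566244084, cn u = -0.3651393963171512, dn u = 0.7870892561698897
sn v = 0.7584214394299925, cn v = -0.6517644668228993, dn v = 0.8645645943958395
m = k² = 0.439024182921
D = 1 − m·sn²u·sn²v = 0.7811406909470983
cn(u+v) = (cn u·cn v − sn u·sn v·dn u·dn v)/D = -0.2424778640362371/0.7811406909470983 = -0.3104150978772384

cn(u+v)=-0.3104150979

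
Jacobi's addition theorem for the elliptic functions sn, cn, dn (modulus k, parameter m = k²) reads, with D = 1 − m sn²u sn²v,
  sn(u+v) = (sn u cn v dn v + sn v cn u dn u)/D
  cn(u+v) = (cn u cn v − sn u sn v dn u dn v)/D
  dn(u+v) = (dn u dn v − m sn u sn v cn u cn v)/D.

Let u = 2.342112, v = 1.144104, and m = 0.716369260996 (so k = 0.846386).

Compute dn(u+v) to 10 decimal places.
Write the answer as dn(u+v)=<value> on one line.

sn u = 0.9915981009634203, cn u = -0.1293568945427286, dn u = 0.5437075441255564
sn v = 0.8454866598591155, cn v = 0.5339965430602302, dn v = 0.6985020308900052
m = k² = 0.716369260996
D = 1 − m·sn²u·sn²v = 0.4964740769104819
dn(u+v) = (dn u·dn v − m·sn u·sn v·cn u·cn v)/D = 0.4212673827756524/0.4964740769104819 = 0.8485183866943575

dn(u+v)=0.8485183867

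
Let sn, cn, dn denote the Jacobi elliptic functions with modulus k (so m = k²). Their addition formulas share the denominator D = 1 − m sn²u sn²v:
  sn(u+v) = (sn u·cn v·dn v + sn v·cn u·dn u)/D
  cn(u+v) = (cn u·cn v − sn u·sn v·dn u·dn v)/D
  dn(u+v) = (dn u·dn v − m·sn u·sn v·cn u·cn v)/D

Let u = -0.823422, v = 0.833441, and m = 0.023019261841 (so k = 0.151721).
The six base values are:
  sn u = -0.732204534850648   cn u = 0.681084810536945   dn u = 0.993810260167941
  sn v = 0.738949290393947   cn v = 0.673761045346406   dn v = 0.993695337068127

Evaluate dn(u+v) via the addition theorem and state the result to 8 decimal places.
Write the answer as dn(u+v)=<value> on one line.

dn(u+v)=0.99999884

m = k² = 0.023019261841
D = 1 − m·sn²u·sn²v = 0.9932611545781261
dn(u+v) = (dn u·dn v − m·sn u·sn v·cn u·cn v)/D = 0.9932600070615009/0.9932611545781261 = 0.999998844697973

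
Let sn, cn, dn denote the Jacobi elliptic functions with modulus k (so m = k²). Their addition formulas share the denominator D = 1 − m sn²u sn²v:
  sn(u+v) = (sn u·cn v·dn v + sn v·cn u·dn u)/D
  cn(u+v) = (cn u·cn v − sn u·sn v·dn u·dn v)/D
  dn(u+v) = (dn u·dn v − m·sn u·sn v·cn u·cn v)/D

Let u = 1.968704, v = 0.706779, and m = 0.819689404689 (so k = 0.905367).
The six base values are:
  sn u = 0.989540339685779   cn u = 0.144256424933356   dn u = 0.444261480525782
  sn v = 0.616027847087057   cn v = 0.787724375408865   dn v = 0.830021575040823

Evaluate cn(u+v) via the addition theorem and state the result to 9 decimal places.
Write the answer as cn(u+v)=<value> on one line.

cn(u+v)=-0.159830945

m = k² = 0.819689404689
D = 1 − m·sn²u·sn²v = 0.6954090346348704
cn(u+v) = (cn u·cn v − sn u·sn v·dn u·dn v)/D = -0.1111478829602616/0.6954090346348704 = -0.1598309447023803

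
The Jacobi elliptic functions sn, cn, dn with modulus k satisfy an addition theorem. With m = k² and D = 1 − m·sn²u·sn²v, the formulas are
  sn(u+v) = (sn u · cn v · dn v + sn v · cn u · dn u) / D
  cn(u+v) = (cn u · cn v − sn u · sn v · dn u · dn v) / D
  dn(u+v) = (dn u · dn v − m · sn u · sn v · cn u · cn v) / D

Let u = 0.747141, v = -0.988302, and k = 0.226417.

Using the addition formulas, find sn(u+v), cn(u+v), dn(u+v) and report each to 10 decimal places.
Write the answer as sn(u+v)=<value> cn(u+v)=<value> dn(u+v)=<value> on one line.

sn(u+v)=-0.2387151818 cn(u+v)=0.9710896261 dn(u+v)=0.9985382750

sn u = 0.6772050482610848, cn u = 0.7357943480414224, dn u = 0.9881749266086321
sn v = -0.8313475752595637, cn v = 0.5557528309509939, dn v = 0.9821247407184127
m = k² = 0.051264657889
D = 1 − m·sn²u·sn²v = 0.9837511097169192
sn(u+v) = (sn u·cn v·dn v + sn v·cn u·dn u)/D = -0.2348363249813252/0.9837511097169192 = -0.2387151817789572
cn(u+v) = (cn u·cn v − sn u·sn v·dn u·dn v)/D = 0.9553104973455151/0.9837511097169192 = 0.9710896261356309
dn(u+v) = (dn u·dn v − m·sn u·sn v·cn u·cn v)/D = 0.9823131361300216/0.9837511097169192 = 0.9985382750040187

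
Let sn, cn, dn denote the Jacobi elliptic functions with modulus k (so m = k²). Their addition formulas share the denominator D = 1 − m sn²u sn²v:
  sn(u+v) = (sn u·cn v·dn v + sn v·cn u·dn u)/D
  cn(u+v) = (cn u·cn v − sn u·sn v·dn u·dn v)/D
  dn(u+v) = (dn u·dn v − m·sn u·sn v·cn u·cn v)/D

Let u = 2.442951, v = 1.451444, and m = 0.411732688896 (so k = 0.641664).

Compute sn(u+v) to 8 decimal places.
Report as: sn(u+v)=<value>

sn u = 0.8686295483019664, cn u = -0.4954621154202628, dn u = 0.8302653590695266
sn v = 0.9668131191955676, cn v = 0.2554846229254065, dn v = 0.7843099443458799
m = k² = 0.411732688896
D = 1 − m·sn²u·sn²v = 0.7096180509659407
sn(u+v) = (sn u·cn v·dn v + sn v·cn u·dn u)/D = -0.2236578753904333/0.7096180509659407 = -0.3151806455402135

sn(u+v)=-0.31518065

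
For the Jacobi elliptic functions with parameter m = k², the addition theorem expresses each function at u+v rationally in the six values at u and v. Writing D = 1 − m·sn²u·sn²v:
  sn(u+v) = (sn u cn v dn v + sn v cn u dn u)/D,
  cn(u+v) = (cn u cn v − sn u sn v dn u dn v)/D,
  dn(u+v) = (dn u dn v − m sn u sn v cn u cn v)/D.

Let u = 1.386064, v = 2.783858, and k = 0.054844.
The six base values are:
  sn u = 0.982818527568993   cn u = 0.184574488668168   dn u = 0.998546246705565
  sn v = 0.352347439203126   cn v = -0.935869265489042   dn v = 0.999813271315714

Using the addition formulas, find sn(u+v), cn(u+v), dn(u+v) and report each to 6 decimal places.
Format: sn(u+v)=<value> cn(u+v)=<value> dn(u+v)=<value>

m = k² = 0.003007864336
D = 1 − m·sn²u·sn²v = 0.9996392991603998
sn(u+v) = (sn u·cn v·dn v + sn v·cn u·dn u)/D = -0.8546780978670153/0.9996392991603998 = -0.8549864922126033
cn(u+v) = (cn u·cn v − sn u·sn v·dn u·dn v)/D = -0.5184631881361644/0.9996392991603998 = -0.5186502657224694
dn(u+v) = (dn u·dn v − m·sn u·sn v·cn u·cn v)/D = 0.9985397136693562/0.9996392991603998 = 0.9989000177444332

sn(u+v)=-0.854986 cn(u+v)=-0.518650 dn(u+v)=0.998900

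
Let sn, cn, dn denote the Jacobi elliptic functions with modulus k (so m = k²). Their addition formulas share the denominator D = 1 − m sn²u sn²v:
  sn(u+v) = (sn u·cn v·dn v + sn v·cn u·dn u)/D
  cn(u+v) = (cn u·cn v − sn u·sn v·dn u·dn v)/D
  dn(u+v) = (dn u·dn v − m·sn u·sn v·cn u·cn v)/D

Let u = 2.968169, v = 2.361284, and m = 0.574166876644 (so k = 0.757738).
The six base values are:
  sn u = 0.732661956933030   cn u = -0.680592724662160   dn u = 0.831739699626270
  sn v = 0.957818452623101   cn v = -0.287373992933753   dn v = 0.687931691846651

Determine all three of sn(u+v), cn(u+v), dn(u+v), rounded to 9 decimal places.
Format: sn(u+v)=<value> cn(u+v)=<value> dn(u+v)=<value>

sn(u+v)=-0.957889722 cn(u+v)=-0.287136344 dn(u+v)=0.687874713

m = k² = 0.574166876644
D = 1 − m·sn²u·sn²v = 0.7172440079414441
sn(u+v) = (sn u·cn v·dn v + sn v·cn u·dn u)/D = -0.6870406636308348/0.7172440079414441 = -0.9578897223592072
cn(u+v) = (cn u·cn v − sn u·sn v·dn u·dn v)/D = -0.2059468218876134/0.7172440079414441 = -0.2871363435697422
dn(u+v) = (dn u·dn v − m·sn u·sn v·cn u·cn v)/D = 0.4933740159577681/0.7172440079414441 = 0.6878747127826089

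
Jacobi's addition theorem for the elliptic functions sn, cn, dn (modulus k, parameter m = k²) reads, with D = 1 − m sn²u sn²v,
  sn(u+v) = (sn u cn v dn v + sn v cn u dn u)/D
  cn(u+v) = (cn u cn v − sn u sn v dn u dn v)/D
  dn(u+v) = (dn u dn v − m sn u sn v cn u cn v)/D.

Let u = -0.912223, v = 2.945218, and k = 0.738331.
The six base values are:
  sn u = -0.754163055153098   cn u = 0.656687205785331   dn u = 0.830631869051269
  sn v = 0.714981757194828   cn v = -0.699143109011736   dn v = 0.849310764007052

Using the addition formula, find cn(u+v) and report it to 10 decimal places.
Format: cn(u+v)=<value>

cn(u+v)=-0.0935502724

m = k² = 0.545132665561
D = 1 − m·sn²u·sn²v = 0.8415024201103664
cn(u+v) = (cn u·cn v − sn u·sn v·dn u·dn v)/D = -0.0787227806618176/0.8415024201103664 = -0.09355027244186986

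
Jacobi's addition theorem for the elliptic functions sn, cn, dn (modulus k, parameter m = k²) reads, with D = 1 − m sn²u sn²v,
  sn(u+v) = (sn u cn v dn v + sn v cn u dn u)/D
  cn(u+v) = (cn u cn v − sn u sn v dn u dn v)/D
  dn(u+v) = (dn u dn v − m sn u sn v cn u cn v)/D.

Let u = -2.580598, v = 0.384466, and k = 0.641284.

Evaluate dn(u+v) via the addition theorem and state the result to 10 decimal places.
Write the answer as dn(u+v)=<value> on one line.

sn u = -0.8051162266509068, cn u = -0.5931170724093226, dn u = 0.8564028782132865
sn v = 0.3715653175005473, cn v = 0.9284068153728286, dn v = 0.9711967715752965
m = k² = 0.411245168656
D = 1 − m·sn²u·sn²v = 0.963196569041642
dn(u+v) = (dn u·dn v − m·sn u·sn v·cn u·cn v)/D = 0.7639913257255424/0.963196569041642 = 0.7931831884385716

dn(u+v)=0.7931831884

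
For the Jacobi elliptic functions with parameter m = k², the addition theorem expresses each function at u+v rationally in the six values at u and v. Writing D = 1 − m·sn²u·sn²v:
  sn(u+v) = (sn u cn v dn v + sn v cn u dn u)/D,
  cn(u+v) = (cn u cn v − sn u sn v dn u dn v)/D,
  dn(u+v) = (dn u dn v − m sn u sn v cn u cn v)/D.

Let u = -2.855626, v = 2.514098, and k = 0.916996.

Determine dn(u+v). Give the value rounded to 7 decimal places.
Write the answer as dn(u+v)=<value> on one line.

dn(u+v)=0.9531714

sn u = -0.9793188974121529, cn u = -0.2023227549521931, dn u = 0.4399311356123627
sn v = 0.9981433764430552, cn v = -0.06090812805248134, dn v = 0.4027875852530987
m = k² = 0.840881664016
D = 1 − m·sn²u·sn²v = 0.1965312116506148
dn(u+v) = (dn u·dn v − m·sn u·sn v·cn u·cn v)/D = 0.1873279247469454/0.1965312116506148 = 0.9531713724941021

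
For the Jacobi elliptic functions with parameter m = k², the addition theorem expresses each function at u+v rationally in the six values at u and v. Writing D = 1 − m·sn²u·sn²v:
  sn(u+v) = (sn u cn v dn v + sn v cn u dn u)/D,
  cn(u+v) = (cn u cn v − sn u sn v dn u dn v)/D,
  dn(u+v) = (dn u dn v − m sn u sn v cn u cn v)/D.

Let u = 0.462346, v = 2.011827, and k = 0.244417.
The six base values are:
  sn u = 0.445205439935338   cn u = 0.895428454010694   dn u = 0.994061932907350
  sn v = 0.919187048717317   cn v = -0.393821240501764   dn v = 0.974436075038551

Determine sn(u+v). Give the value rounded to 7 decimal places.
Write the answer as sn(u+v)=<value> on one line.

m = k² = 0.059739669889
D = 1 − m·sn²u·sn²v = 0.9899955887445579
sn(u+v) = (sn u·cn v·dn v + sn v·cn u·dn u)/D = 0.6473296144988086/0.9899955887445579 = 0.6538712110017642

sn(u+v)=0.6538712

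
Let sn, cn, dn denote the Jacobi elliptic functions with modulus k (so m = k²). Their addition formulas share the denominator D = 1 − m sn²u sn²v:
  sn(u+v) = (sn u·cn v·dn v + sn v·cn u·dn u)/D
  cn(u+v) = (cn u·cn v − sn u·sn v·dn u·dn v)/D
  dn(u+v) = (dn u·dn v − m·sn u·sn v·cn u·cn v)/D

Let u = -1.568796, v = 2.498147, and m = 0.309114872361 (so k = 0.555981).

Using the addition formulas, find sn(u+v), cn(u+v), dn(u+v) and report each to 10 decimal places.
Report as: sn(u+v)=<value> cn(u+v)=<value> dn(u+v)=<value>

sn u = -0.9921714997999563, cn u = 0.1248828050001497, dn u = 0.834089920263922
sn v = 0.7862205893199733, cn v = -0.6179459401350201, dn v = 0.8994013912700869
m = k² = 0.309114872361
D = 1 − m·sn²u·sn²v = 0.8119028471932622
sn(u+v) = (sn u·cn v·dn v + sn v·cn u·dn u)/D = 0.6333259827873213/0.8119028471932622 = 0.780051437159903
cn(u+v) = (cn u·cn v − sn u·sn v·dn u·dn v)/D = 0.5080201106324427/0.8119028471932622 = 0.6257153948759531
dn(u+v) = (dn u·dn v − m·sn u·sn v·cn u·cn v)/D = 0.7315734422622135/0.8119028471932622 = 0.9010603236474088

sn(u+v)=0.7800514372 cn(u+v)=0.6257153949 dn(u+v)=0.9010603236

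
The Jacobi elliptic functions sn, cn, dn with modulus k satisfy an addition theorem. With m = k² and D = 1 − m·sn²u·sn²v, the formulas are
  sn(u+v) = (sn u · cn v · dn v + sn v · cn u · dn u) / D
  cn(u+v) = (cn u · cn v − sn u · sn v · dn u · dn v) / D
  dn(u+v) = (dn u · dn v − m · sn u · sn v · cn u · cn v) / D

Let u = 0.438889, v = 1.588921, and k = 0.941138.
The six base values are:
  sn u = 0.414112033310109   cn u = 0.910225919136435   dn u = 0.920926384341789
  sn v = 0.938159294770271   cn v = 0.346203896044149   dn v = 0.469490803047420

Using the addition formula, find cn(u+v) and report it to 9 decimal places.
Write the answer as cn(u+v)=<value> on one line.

m = k² = 0.885740735044
D = 1 − m·sn²u·sn²v = 0.8663110567107753
cn(u+v) = (cn u·cn v − sn u·sn v·dn u·dn v)/D = 0.147148066702102/0.8663110567107753 = 0.1698559259543521

cn(u+v)=0.169855926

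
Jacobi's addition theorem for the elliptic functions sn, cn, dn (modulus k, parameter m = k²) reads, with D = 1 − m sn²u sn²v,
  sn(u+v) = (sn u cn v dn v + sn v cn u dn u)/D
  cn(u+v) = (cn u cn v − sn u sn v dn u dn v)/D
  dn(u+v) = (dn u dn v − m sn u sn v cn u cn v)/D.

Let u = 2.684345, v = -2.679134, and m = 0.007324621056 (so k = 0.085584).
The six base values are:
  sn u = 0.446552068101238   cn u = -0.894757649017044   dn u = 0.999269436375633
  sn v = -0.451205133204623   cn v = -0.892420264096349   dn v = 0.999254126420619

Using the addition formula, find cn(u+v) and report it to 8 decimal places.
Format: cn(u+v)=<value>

cn(u+v)=0.99998642

m = k² = 0.007324621056
D = 1 − m·sn²u·sn²v = 0.9997026435010135
cn(u+v) = (cn u·cn v − sn u·sn v·dn u·dn v)/D = 0.9996890703094145/0.9997026435010135 = 0.9999864227711238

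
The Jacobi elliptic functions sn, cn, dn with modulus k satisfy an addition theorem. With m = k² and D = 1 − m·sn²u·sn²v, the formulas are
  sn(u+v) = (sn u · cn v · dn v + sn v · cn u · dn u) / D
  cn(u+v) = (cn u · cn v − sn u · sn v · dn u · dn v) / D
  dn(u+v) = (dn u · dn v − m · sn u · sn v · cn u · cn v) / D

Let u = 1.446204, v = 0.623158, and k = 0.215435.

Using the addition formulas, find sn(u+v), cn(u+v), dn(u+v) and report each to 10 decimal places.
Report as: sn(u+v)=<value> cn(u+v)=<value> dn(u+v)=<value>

sn(u+v)=0.8918492471 cn(u+v)=-0.4523327540 dn(u+v)=0.9813683984

sn u = 0.990220591745108, cn u = 0.1395105002642028, dn u = 0.9769805988486012
sn v = 0.582196233068331, cn v = 0.8130483049616705, dn v = 0.9921030478878604
m = k² = 0.046412239225
D = 1 − m·sn²u·sn²v = 0.9845746434642669
sn(u+v) = (sn u·cn v·dn v + sn v·cn u·dn u)/D = 0.8780921545303061/0.9845746434642669 = 0.8918492471436216
cn(u+v) = (cn u·cn v − sn u·sn v·dn u·dn v)/D = -0.4453553600273756/0.9845746434642669 = -0.4523327540310953
dn(u+v) = (dn u·dn v − m·sn u·sn v·cn u·cn v)/D = 0.9662304409154345/0.9845746434642669 = 0.9813683983529297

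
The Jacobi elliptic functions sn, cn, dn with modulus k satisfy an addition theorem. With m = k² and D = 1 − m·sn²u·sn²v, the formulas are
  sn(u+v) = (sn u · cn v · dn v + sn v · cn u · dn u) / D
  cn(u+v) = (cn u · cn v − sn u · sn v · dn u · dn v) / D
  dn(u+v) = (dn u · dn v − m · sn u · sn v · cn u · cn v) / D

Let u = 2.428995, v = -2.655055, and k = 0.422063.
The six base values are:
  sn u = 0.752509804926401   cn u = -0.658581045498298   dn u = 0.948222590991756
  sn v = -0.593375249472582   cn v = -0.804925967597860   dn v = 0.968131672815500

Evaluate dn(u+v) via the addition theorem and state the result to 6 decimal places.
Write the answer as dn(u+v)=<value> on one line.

m = k² = 0.178137175969
D = 1 − m·sn²u·sn²v = 0.9644828799075267
dn(u+v) = (dn u·dn v − m·sn u·sn v·cn u·cn v)/D = 0.9601702178299806/0.9644828799075267 = 0.9955285239713539

dn(u+v)=0.995529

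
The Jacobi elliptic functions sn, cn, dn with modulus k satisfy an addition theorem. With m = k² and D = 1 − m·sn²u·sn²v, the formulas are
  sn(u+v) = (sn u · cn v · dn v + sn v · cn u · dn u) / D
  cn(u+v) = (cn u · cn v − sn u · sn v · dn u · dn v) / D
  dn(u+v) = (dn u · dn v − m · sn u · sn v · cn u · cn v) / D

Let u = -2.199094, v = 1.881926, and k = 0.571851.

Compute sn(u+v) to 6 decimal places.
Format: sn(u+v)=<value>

sn u = -0.9251791288058575, cn u = -0.3795307360702615, dn u = 0.8485815449675766
sn v = 0.9922274972457718, cn v = -0.1244371074454557, dn v = 0.8234379794550904
m = k² = 0.327013566201
D = 1 − m·sn²u·sn²v = 0.7244249211984682
sn(u+v) = (sn u·cn v·dn v + sn v·cn u·dn u)/D = -0.2247599175901302/0.7244249211984682 = -0.3102597812597249

sn(u+v)=-0.310260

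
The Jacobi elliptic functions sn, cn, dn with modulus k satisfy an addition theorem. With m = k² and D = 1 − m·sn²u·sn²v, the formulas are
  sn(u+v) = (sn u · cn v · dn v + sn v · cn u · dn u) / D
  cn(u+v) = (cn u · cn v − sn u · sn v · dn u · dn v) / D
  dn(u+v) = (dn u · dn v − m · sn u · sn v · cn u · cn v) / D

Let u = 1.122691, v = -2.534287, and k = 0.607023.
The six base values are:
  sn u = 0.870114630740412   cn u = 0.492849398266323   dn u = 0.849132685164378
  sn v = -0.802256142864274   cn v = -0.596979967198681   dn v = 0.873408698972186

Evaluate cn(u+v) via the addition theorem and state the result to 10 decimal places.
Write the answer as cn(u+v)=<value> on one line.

cn(u+v)=0.2723925945

m = k² = 0.368476922529
D = 1 − m·sn²u·sn²v = 0.820448375688122
cn(u+v) = (cn u·cn v − sn u·sn v·dn u·dn v)/D = 0.2234840617373991/0.820448375688122 = 0.272392594537054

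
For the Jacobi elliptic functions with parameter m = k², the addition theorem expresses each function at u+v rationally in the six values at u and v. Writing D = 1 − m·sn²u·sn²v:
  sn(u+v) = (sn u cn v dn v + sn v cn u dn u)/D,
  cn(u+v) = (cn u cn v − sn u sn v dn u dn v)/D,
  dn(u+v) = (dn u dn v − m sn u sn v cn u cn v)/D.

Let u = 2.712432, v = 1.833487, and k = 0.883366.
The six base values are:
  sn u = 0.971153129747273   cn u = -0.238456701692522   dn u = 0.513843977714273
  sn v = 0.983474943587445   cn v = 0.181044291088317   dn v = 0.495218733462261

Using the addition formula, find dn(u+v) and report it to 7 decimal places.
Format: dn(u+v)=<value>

m = k² = 0.780335489956
D = 1 − m·sn²u·sn²v = 0.2881583634819801
dn(u+v) = (dn u·dn v − m·sn u·sn v·cn u·cn v)/D = 0.2866407702136306/0.2881583634819801 = 0.9947334748503858

dn(u+v)=0.9947335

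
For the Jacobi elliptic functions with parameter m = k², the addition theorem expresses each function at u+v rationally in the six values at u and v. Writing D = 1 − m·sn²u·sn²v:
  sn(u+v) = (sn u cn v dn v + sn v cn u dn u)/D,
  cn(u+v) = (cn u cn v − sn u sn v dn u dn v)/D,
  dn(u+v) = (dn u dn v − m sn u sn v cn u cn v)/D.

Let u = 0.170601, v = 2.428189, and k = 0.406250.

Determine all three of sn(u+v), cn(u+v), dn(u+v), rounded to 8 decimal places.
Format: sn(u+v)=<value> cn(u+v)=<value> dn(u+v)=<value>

sn u = 0.1696408708855756, cn u = 0.9855059487010636, dn u = 0.9976224244277245
sn v = 0.7458132345169241, cn v = -0.666155101473676, dn v = 0.9529948080385931
m = k² = 0.1650390625
D = 1 − m·sn²u·sn²v = 0.9973581515172953
sn(u+v) = (sn u·cn v·dn v + sn v·cn u·dn u)/D = 0.6255606435094666/0.9973581515172953 = 0.6272176575263281
cn(u+v) = (cn u·cn v − sn u·sn v·dn u·dn v)/D = -0.7767864337705817/0.9973581515172953 = -0.7788440216674875
dn(u+v) = (dn u·dn v − m·sn u·sn v·cn u·cn v)/D = 0.9644372383077438/0.9973581515172953 = 0.9669918843502021

sn(u+v)=0.62721766 cn(u+v)=-0.77884402 dn(u+v)=0.96699188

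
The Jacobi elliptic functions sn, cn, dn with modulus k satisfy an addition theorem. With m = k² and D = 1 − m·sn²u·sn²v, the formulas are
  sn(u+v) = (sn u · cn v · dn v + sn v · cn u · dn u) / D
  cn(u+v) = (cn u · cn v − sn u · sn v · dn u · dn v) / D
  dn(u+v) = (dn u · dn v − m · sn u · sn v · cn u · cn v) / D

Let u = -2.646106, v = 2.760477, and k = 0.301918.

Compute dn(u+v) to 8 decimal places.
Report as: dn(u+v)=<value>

sn u = -0.5382449661073824, cn u = -0.8427884411049209, dn u = 0.9867075811864215
sn v = 0.439680307996328, cn v = -0.898154344620263, dn v = 0.9911499018805217
m = k² = 0.091154478724
D = 1 − m·sn²u·sn²v = 0.9948948089874709
dn(u+v) = (dn u·dn v − m·sn u·sn v·cn u·cn v)/D = 0.99430430878944/0.9948948089874709 = 0.9994064697165001

dn(u+v)=0.99940647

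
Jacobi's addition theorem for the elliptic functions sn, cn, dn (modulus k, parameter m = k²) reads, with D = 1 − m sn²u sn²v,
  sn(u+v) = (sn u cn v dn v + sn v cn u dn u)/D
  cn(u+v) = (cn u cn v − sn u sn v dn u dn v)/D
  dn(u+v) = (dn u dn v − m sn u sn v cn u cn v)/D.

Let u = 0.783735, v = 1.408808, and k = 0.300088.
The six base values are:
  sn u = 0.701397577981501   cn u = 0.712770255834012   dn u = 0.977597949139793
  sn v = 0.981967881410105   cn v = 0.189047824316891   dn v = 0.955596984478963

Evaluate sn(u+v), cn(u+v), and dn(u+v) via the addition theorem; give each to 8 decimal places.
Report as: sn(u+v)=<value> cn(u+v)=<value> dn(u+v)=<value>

m = k² = 0.090052807744
D = 1 − m·sn²u·sn²v = 0.9572810718080955
sn(u+v) = (sn u·cn v·dn v + sn v·cn u·dn u)/D = 0.8109478596487737/0.9572810718080955 = 0.8471366284481838
cn(u+v) = (cn u·cn v − sn u·sn v·dn u·dn v)/D = -0.5086753575446022/0.9572810718080955 = -0.5313751337251714
dn(u+v) = (dn u·dn v − m·sn u·sn v·cn u·cn v)/D = 0.9258320816160756/0.9572810718080955 = 0.9671475900671267

sn(u+v)=0.84713663 cn(u+v)=-0.53137513 dn(u+v)=0.96714759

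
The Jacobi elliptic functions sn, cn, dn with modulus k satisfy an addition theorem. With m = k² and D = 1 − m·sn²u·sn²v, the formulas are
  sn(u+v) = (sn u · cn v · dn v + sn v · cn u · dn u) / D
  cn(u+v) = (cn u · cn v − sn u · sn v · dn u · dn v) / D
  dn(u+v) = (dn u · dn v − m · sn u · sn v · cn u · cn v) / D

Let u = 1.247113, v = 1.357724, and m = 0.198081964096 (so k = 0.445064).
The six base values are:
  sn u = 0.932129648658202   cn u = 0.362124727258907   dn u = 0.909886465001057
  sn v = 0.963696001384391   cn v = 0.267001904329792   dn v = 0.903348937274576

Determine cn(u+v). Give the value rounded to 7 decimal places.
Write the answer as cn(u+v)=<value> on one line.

m = k² = 0.198081964096
D = 1 − m·sn²u·sn²v = 0.8401628631008236
cn(u+v) = (cn u·cn v − sn u·sn v·dn u·dn v)/D = -0.6416566400977336/0.8401628631008236 = -0.7637288771959582

cn(u+v)=-0.7637289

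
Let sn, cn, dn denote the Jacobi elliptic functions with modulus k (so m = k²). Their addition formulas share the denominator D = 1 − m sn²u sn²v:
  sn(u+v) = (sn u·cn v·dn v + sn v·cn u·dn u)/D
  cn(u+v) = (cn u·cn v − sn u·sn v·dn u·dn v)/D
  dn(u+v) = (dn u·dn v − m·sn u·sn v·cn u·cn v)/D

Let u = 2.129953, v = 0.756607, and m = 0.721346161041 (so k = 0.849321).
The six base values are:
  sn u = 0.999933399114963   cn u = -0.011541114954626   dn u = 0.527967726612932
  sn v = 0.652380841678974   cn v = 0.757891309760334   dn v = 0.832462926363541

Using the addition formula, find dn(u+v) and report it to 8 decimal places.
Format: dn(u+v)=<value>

m = k² = 0.721346161041
D = 1 − m·sn²u·sn²v = 0.693035416080829
dn(u+v) = (dn u·dn v − m·sn u·sn v·cn u·cn v)/D = 0.4436295144268958/0.693035416080829 = 0.6401253155800555

dn(u+v)=0.64012532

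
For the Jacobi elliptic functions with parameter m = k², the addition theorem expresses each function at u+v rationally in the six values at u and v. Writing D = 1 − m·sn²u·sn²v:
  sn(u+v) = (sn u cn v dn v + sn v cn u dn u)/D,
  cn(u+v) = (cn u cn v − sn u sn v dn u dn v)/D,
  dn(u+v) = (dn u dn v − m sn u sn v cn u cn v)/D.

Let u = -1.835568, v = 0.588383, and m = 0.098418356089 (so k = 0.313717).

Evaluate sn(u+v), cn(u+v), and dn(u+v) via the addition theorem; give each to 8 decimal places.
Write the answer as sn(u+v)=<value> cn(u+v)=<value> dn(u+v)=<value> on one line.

sn(u+v)=-0.94043425 cn(u+v)=0.33997562 dn(u+v)=0.95548792

sn u = -0.9774647824587032, cn u = -0.2110985529390482, dn u = 0.9518232092425807
sn v = 0.5524240175744885, cn v = 0.8335632578316185, dn v = 0.9848682370668597
m = k² = 0.098418356089
D = 1 − m·sn²u·sn²v = 0.9713038622428702
sn(u+v) = (sn u·cn v·dn v + sn v·cn u·dn u)/D = -0.9134474203086632/0.9713038622428702 = -0.940434251130631
cn(u+v) = (cn u·cn v − sn u·sn v·dn u·dn v)/D = 0.3302196286403414/0.9713038622428702 = 0.3399756157437902
dn(u+v) = (dn u·dn v − m·sn u·sn v·cn u·cn v)/D = 0.9280691114768195/0.9713038622428702 = 0.9554879245860138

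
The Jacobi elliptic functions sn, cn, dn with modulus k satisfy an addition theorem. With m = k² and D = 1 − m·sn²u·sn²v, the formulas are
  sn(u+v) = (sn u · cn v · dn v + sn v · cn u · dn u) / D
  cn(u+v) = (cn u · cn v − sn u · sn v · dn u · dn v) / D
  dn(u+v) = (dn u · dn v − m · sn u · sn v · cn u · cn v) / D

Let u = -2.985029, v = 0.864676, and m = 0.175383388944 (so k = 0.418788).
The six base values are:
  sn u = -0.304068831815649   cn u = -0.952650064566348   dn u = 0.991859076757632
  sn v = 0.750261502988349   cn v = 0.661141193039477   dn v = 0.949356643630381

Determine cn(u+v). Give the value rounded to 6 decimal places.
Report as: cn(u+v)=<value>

m = k² = 0.175383388944
D = 1 − m·sn²u·sn²v = 0.9908723790927788
cn(u+v) = (cn u·cn v − sn u·sn v·dn u·dn v)/D = -0.415021531371545/0.9908723790927788 = -0.4188445859713334

cn(u+v)=-0.418845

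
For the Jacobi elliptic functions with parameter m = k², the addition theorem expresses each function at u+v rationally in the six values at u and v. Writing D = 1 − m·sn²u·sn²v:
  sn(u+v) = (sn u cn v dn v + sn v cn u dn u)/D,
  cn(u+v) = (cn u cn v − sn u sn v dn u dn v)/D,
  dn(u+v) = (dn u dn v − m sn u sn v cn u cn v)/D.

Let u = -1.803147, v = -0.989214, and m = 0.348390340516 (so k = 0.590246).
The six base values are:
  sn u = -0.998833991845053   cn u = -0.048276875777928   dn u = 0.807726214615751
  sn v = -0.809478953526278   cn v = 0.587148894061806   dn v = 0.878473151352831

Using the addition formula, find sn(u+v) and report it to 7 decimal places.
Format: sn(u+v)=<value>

sn(u+v)=-0.6262605

m = k² = 0.348390340516
D = 1 − m·sn²u·sn²v = 0.7722471314395251
sn(u+v) = (sn u·cn v·dn v + sn v·cn u·dn u)/D = -0.4836278931047495/0.7722471314395251 = -0.6262605238859635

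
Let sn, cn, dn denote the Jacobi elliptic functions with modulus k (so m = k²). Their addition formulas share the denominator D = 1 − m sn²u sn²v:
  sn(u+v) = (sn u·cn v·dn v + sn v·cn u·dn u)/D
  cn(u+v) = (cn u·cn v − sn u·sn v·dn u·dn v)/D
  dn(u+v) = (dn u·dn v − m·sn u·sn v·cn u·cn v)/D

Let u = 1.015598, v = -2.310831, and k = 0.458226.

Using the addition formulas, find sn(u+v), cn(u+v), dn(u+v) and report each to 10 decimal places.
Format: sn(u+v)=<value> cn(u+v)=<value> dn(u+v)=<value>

sn u = 0.833758521803266, cn u = 0.5521292668573483, dn u = 0.9241417237383548
sn v = -0.8352568522048367, cn v = -0.5498599738523141, dn v = 0.9238575881854559
m = k² = 0.209971067076
D = 1 − m·sn²u·sn²v = 0.8981689735782163
sn(u+v) = (sn u·cn v·dn v + sn v·cn u·dn u)/D = -0.8497291277602067/0.8981689735782163 = -0.9460682263104345
cn(u+v) = (cn u·cn v − sn u·sn v·dn u·dn v)/D = 0.2909775155135274/0.8981689735782163 = 0.3239674538681755
dn(u+v) = (dn u·dn v − m·sn u·sn v·cn u·cn v)/D = 0.8093825311907096/0.8981689735782163 = 0.9011472840864338

sn(u+v)=-0.9460682263 cn(u+v)=0.3239674539 dn(u+v)=0.9011472841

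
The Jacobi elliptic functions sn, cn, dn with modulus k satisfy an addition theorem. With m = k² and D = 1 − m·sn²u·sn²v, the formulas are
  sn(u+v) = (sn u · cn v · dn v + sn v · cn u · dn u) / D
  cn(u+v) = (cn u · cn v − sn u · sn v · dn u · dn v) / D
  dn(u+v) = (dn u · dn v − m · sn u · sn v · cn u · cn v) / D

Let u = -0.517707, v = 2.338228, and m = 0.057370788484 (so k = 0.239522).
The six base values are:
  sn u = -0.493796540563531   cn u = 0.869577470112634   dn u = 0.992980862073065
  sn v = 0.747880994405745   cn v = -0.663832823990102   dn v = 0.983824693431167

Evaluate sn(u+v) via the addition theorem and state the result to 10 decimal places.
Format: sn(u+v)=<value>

m = k² = 0.057370788484
D = 1 − m·sn²u·sn²v = 0.9921755846140722
sn(u+v) = (sn u·cn v·dn v + sn v·cn u·dn u)/D = 0.9682717468134719/0.9921755846140722 = 0.9759076536741244

sn(u+v)=0.9759076537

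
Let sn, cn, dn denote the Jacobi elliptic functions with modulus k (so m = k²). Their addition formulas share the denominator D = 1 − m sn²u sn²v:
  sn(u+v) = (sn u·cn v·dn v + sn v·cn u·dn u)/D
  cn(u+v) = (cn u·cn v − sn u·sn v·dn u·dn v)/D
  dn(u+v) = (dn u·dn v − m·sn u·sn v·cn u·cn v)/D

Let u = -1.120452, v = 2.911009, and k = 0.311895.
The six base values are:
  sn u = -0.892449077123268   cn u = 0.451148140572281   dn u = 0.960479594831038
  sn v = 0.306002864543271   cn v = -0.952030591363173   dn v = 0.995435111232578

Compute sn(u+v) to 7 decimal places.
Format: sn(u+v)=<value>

sn(u+v)=0.9855069

m = k² = 0.097278491025
D = 1 − m·sn²u·sn²v = 0.9927450454041824
sn(u+v) = (sn u·cn v·dn v + sn v·cn u·dn u)/D = 0.9783570436763967/0.9927450454041824 = 0.9855068511352501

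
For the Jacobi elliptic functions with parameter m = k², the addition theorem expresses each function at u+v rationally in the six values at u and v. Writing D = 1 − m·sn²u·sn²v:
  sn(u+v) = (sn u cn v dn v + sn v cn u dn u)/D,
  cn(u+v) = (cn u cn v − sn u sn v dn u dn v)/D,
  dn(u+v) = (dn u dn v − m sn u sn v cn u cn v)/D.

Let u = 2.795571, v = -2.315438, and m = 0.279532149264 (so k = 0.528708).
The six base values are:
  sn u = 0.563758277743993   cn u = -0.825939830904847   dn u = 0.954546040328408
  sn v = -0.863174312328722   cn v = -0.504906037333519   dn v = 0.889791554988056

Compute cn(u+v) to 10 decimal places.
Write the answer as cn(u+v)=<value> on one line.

m = k² = 0.279532149264
D = 1 − m·sn²u·sn²v = 0.9338066071493085
cn(u+v) = (cn u·cn v − sn u·sn v·dn u·dn v)/D = 0.830332659998032/0.9338066071493085 = 0.8891912454259045

cn(u+v)=0.8891912454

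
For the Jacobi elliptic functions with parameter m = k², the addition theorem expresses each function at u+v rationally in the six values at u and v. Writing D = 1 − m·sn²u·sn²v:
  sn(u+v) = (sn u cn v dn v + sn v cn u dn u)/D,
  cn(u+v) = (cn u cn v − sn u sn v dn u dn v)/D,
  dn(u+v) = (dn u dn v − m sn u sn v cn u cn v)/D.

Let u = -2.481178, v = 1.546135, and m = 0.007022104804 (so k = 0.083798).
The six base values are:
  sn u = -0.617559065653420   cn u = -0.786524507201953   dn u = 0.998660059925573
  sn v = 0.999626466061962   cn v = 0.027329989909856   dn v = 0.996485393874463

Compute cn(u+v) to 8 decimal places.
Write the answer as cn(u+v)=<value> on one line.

m = k² = 0.007022104804
D = 1 − m·sn²u·sn²v = 0.9973239156279378
cn(u+v) = (cn u·cn v − sn u·sn v·dn u·dn v)/D = 0.5928387375883172/0.9973239156279378 = 0.5944294810328021

cn(u+v)=0.59442948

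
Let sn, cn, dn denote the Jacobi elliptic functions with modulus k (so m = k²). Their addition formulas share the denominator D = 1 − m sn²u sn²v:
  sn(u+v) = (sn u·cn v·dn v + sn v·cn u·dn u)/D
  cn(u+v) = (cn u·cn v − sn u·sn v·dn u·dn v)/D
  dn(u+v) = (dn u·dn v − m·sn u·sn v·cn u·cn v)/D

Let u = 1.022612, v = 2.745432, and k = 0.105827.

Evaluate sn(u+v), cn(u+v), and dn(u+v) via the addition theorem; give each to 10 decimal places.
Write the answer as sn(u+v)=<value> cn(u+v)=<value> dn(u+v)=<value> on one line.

sn u = 0.8526280216391372, cn u = 0.5225183793090259, dn u = 0.9959208576952219
sn v = 0.3939199171251011, cn v = -0.9191447649266972, dn v = 0.9991307040424208
m = k² = 0.011199353929
D = 1 − m·sn²u·sn²v = 0.9987366372933438
sn(u+v) = (sn u·cn v·dn v + sn v·cn u·dn u)/D = -0.5780165400075621/0.9987366372933438 = -0.5787477082787642
cn(u+v) = (cn u·cn v − sn u·sn v·dn u·dn v)/D = -0.8144763656176295/0.9987366372933438 = -0.8155066463015972
dn(u+v) = (dn u·dn v − m·sn u·sn v·cn u·cn v)/D = 0.9968616411400849/0.9987366372933438 = 0.9981226320500865

sn(u+v)=-0.5787477083 cn(u+v)=-0.8155066463 dn(u+v)=0.9981226321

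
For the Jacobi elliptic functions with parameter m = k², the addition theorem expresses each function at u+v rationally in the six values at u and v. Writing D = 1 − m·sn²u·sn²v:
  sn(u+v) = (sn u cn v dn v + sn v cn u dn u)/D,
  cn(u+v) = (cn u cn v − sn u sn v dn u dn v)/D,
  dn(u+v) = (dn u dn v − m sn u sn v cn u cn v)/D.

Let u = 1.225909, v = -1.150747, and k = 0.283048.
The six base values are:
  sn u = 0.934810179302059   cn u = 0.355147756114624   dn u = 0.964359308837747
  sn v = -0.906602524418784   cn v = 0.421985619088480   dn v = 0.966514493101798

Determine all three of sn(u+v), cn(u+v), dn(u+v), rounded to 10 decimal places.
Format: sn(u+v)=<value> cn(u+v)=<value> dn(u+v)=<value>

m = k² = 0.080116170304
D = 1 − m·sn²u·sn²v = 0.9424558877071246
sn(u+v) = (sn u·cn v·dn v + sn v·cn u·dn u)/D = 0.07076486923764612/0.9424558877071246 = 0.07508560364539506
cn(u+v) = (cn u·cn v − sn u·sn v·dn u·dn v)/D = 0.9397954211186619/0.9424558877071246 = 0.9971770916568464
dn(u+v) = (dn u·dn v − m·sn u·sn v·cn u·cn v)/D = 0.9422430181191058/0.9424558877071246 = 0.9997741331018297

sn(u+v)=0.0750856036 cn(u+v)=0.9971770917 dn(u+v)=0.9997741331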